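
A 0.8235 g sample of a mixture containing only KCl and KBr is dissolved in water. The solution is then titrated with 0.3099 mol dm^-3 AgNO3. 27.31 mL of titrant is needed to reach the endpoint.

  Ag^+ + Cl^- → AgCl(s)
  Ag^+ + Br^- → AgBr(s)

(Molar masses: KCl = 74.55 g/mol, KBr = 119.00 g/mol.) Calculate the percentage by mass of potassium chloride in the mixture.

37.40 %

n(AgNO3) = 0.02731 × 0.3099 = 8.463 × 10^-3 mol
Let x = n(KCl), y = n(KBr).
Titrant: 1x + 1y = 8.463 × 10^-3;  mass: 74.55x + 119.00y = 0.8235
Solving, x = 4.131 × 10^-3 mol, y = 4.332 × 10^-3 mol
mass of KCl = 4.131 × 10^-3 × 74.55 = 0.3080 g
% KCl = 0.3080 / 0.8235 × 100 = 37.40 %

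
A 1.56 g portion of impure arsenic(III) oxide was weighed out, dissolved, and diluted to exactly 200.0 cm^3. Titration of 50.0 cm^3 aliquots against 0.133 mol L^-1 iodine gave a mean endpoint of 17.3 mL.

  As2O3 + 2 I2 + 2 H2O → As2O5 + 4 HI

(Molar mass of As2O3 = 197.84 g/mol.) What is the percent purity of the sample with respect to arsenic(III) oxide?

58.4 %

n(I2) per titration = 0.0173 × 0.133 = 2.30 × 10^-3 mol
From the 1:2 ratio, n(As2O3) in each aliquot = 1/2 × 2.30 × 10^-3 = 1.15 × 10^-3 mol
n(As2O3) in the whole flask = 1.15 × 10^-3 × 200.0/50.0 = 4.60 × 10^-3 mol
mass of As2O3 = 4.60 × 10^-3 × 197.84 = 0.910 g
% As2O3 = 0.910 / 1.56 × 100 = 58.4 %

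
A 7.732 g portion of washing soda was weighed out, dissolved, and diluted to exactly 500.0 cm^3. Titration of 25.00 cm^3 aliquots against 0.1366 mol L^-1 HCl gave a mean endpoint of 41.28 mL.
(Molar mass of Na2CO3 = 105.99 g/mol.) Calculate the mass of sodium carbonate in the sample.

Na2CO3 + 2 HCl → 2 NaCl + H2O + CO2
n(HCl) per titration = 0.04128 × 0.1366 = 5.639 × 10^-3 mol
From the 1:2 ratio, n(Na2CO3) in each aliquot = 1/2 × 5.639 × 10^-3 = 2.819 × 10^-3 mol
n(Na2CO3) in the whole flask = 2.819 × 10^-3 × 500.0/25.00 = 0.05639 mol
mass of Na2CO3 = 0.05639 × 105.99 = 5.977 g

5.977 g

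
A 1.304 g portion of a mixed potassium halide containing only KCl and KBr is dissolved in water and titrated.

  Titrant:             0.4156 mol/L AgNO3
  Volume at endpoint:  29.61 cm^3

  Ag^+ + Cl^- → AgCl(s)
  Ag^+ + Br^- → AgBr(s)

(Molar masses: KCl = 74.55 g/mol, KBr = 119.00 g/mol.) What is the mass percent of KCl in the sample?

20.63 %

n(AgNO3) = 0.02961 × 0.4156 = 0.01231 mol
Let x = n(KCl), y = n(KBr).
Titrant: 1x + 1y = 0.01231;  mass: 74.55x + 119.00y = 1.304
Solving, x = 3.609 × 10^-3 mol, y = 8.697 × 10^-3 mol
mass of KCl = 3.609 × 10^-3 × 74.55 = 0.2690 g
% KCl = 0.2690 / 1.304 × 100 = 20.63 %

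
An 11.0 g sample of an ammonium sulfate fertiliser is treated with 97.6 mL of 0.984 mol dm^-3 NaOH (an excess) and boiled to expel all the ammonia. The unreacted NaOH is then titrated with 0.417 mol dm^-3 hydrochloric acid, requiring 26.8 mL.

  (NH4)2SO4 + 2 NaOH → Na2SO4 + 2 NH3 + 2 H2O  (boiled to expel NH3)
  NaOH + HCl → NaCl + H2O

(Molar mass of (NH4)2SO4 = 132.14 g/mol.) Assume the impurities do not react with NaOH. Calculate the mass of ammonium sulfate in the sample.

n(NaOH) added = 0.0976 × 0.984 = 0.0960 mol
n(HCl) used in back-titration = 0.0268 × 0.417 = 0.0112 mol
n(NaOH) left over = 0.0112 mol (1:1 ratio)
n(NaOH) consumed by analyte = 0.0960 − 0.0112 = 0.0849 mol
From the 1:2 ratio, n((NH4)2SO4) = 1/2 × 0.0849 = 0.0424 mol
mass of (NH4)2SO4 = 0.0424 × 132.14 = 5.61 g

5.61 g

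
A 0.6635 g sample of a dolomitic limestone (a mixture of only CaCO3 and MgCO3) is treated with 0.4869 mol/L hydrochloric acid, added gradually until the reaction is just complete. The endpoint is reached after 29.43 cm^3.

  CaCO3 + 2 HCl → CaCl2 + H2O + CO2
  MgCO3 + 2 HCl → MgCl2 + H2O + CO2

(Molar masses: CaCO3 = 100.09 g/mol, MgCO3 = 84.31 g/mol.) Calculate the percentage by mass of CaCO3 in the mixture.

56.82 %

n(HCl) = 0.02943 × 0.4869 = 0.01433 mol
Let x = n(CaCO3), y = n(MgCO3).
Titrant: 2x + 2y = 0.01433;  mass: 100.09x + 84.31y = 0.6635
Solving, x = 3.767 × 10^-3 mol, y = 3.398 × 10^-3 mol
mass of CaCO3 = 3.767 × 10^-3 × 100.09 = 0.3770 g
% CaCO3 = 0.3770 / 0.6635 × 100 = 56.82 %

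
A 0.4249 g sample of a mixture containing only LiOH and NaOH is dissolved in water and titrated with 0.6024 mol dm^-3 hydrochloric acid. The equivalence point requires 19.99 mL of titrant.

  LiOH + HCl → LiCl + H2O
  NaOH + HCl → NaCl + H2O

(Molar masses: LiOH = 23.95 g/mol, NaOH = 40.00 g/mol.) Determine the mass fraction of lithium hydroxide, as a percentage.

n(HCl) = 0.01999 × 0.6024 = 0.01204 mol
Let x = n(LiOH), y = n(NaOH).
Titrant: 1x + 1y = 0.01204;  mass: 23.95x + 40.00y = 0.4249
Solving, x = 3.538 × 10^-3 mol, y = 8.504 × 10^-3 mol
mass of LiOH = 3.538 × 10^-3 × 23.95 = 0.08473 g
% LiOH = 0.08473 / 0.4249 × 100 = 19.94 %

19.94 %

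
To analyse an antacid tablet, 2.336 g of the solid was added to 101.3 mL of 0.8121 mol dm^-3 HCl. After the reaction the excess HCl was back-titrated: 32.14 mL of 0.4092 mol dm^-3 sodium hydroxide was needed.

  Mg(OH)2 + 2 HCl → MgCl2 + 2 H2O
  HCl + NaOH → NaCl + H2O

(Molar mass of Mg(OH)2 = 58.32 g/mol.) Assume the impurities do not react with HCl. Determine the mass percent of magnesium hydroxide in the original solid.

n(HCl) added = 0.1013 × 0.8121 = 0.08227 mol
n(NaOH) used in back-titration = 0.03214 × 0.4092 = 0.01315 mol
n(HCl) left over = 0.01315 mol (1:1 ratio)
n(HCl) consumed by analyte = 0.08227 − 0.01315 = 0.06911 mol
From the 1:2 ratio, n(Mg(OH)2) = 1/2 × 0.06911 = 0.03456 mol
mass of Mg(OH)2 = 0.03456 × 58.32 = 2.015 g
% Mg(OH)2 = 2.015 / 2.336 × 100 = 86.27 %

86.27 %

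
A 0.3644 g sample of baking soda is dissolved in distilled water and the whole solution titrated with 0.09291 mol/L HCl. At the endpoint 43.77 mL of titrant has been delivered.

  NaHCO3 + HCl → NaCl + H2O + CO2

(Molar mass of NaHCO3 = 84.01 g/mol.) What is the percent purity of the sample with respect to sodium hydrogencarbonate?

93.75 %

n(HCl) = 0.04377 L × 0.09291 mol/L = 4.067 × 10^-3 mol
n(NaHCO3) = 4.067 × 10^-3 mol (1:1 ratio)
mass of NaHCO3 = 4.067 × 10^-3 × 84.01 g/mol = 0.3416 g
% NaHCO3 = 0.3416 / 0.3644 × 100 = 93.75 %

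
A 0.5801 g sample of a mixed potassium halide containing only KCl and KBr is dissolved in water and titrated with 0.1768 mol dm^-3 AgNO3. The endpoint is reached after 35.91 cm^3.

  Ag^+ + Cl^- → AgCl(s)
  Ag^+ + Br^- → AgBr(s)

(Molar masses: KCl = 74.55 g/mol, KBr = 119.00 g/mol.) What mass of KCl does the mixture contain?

0.2942 g

n(AgNO3) = 0.03591 × 0.1768 = 6.349 × 10^-3 mol
Let x = n(KCl), y = n(KBr).
Titrant: 1x + 1y = 6.349 × 10^-3;  mass: 74.55x + 119.00y = 0.5801
Solving, x = 3.946 × 10^-3 mol, y = 2.402 × 10^-3 mol
mass of KCl = 3.946 × 10^-3 × 74.55 = 0.2942 g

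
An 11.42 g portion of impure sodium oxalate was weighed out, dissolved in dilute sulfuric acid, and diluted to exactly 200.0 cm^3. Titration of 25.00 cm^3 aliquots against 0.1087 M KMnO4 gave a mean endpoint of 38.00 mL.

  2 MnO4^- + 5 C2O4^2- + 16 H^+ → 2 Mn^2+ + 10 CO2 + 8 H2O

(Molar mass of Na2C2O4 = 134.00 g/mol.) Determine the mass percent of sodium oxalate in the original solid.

n(KMnO4) per titration = 0.03800 × 0.1087 = 4.131 × 10^-3 mol
From the 5:2 ratio, n(Na2C2O4) in each aliquot = 5/2 × 4.131 × 10^-3 = 0.01033 mol
n(Na2C2O4) in the whole flask = 0.01033 × 200.0/25.00 = 0.08261 mol
mass of Na2C2O4 = 0.08261 × 134.00 = 11.07 g
% Na2C2O4 = 11.07 / 11.42 × 100 = 96.94 %

96.94 %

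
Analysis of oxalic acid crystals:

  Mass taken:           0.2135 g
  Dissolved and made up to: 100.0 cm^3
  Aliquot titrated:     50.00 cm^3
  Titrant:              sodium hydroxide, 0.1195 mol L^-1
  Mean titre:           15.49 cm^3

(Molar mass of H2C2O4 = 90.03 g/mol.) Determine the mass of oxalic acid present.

0.1667 g

H2C2O4 + 2 NaOH → Na2C2O4 + 2 H2O
n(NaOH) per titration = 0.01549 × 0.1195 = 1.851 × 10^-3 mol
From the 1:2 ratio, n(H2C2O4) in each aliquot = 1/2 × 1.851 × 10^-3 = 9.255 × 10^-4 mol
n(H2C2O4) in the whole flask = 9.255 × 10^-4 × 100.0/50.00 = 1.851 × 10^-3 mol
mass of H2C2O4 = 1.851 × 10^-3 × 90.03 = 0.1667 g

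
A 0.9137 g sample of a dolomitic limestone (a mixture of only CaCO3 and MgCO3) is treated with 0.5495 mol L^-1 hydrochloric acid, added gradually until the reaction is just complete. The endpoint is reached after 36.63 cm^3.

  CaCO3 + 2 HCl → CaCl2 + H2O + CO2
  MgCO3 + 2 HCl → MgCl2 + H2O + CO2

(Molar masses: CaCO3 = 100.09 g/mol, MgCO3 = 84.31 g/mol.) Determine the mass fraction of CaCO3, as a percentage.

n(HCl) = 0.03663 × 0.5495 = 0.02013 mol
Let x = n(CaCO3), y = n(MgCO3).
Titrant: 2x + 2y = 0.02013;  mass: 100.09x + 84.31y = 0.9137
Solving, x = 4.132 × 10^-3 mol, y = 5.933 × 10^-3 mol
mass of CaCO3 = 4.132 × 10^-3 × 100.09 = 0.4135 g
% CaCO3 = 0.4135 / 0.9137 × 100 = 45.26 %

45.26 %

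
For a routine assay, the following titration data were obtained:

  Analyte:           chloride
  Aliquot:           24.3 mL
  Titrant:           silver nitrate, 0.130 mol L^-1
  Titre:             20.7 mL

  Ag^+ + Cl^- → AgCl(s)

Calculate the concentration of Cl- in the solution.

0.111 mol/L

n(AgNO3) = 0.0207 L × 0.130 mol/L = 2.69 × 10^-3 mol
n(Cl-) = 2.69 × 10^-3 mol (1:1 mole ratio)
[Cl-] = 2.69 × 10^-3 mol / 0.0243 L = 0.111 mol/L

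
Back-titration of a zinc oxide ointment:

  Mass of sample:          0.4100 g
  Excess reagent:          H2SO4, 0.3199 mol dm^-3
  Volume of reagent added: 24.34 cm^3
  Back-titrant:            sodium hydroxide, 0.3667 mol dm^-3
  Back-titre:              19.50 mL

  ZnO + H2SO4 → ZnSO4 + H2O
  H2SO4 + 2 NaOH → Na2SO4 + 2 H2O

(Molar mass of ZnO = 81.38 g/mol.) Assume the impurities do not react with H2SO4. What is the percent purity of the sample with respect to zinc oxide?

83.58 %

n(H2SO4) added = 0.02434 × 0.3199 = 7.786 × 10^-3 mol
n(NaOH) used in back-titration = 0.01950 × 0.3667 = 7.151 × 10^-3 mol
From the 1:2 ratio, n(H2SO4) left over = 1/2 × 7.151 × 10^-3 = 3.575 × 10^-3 mol
n(H2SO4) consumed by analyte = 7.786 × 10^-3 − 3.575 × 10^-3 = 4.211 × 10^-3 mol
n(ZnO) = 4.211 × 10^-3 mol (1:1 ratio)
mass of ZnO = 4.211 × 10^-3 × 81.38 = 0.3427 g
% ZnO = 0.3427 / 0.4100 × 100 = 83.58 %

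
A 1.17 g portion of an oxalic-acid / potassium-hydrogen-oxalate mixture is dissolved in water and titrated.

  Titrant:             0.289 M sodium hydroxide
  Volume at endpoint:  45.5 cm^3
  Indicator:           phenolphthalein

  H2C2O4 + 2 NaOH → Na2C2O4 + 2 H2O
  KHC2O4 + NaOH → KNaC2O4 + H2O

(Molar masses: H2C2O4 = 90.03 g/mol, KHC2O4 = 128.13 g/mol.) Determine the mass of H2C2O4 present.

n(NaOH) = 0.0455 × 0.289 = 0.0131 mol
Let x = n(H2C2O4), y = n(KHC2O4).
Titrant: 2x + 1y = 0.0131;  mass: 90.03x + 128.13y = 1.17
Solving, x = 3.10 × 10^-3 mol, y = 6.96 × 10^-3 mol
mass of H2C2O4 = 3.10 × 10^-3 × 90.03 = 0.279 g

0.279 g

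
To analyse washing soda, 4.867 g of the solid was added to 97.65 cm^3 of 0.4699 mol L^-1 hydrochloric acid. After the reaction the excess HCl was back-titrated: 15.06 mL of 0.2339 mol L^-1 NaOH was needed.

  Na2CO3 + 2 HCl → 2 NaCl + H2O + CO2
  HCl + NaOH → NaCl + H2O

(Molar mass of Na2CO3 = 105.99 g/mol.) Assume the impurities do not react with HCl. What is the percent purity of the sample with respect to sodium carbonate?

n(HCl) added = 0.09765 × 0.4699 = 0.04589 mol
n(NaOH) used in back-titration = 0.01506 × 0.2339 = 3.523 × 10^-3 mol
n(HCl) left over = 3.523 × 10^-3 mol (1:1 ratio)
n(HCl) consumed by analyte = 0.04589 − 3.523 × 10^-3 = 0.04236 mol
From the 1:2 ratio, n(Na2CO3) = 1/2 × 0.04236 = 0.02118 mol
mass of Na2CO3 = 0.02118 × 105.99 = 2.245 g
% Na2CO3 = 2.245 / 4.867 × 100 = 46.13 %

46.13 %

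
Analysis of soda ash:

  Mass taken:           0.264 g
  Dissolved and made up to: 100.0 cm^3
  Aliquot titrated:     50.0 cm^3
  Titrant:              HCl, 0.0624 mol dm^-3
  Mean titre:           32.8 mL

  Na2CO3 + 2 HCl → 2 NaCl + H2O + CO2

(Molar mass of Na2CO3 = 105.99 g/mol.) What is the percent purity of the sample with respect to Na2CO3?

n(HCl) per titration = 0.0328 × 0.0624 = 2.05 × 10^-3 mol
From the 1:2 ratio, n(Na2CO3) in each aliquot = 1/2 × 2.05 × 10^-3 = 1.02 × 10^-3 mol
n(Na2CO3) in the whole flask = 1.02 × 10^-3 × 100.0/50.0 = 2.05 × 10^-3 mol
mass of Na2CO3 = 2.05 × 10^-3 × 105.99 = 0.217 g
% Na2CO3 = 0.217 / 0.264 × 100 = 82.2 %

82.2 %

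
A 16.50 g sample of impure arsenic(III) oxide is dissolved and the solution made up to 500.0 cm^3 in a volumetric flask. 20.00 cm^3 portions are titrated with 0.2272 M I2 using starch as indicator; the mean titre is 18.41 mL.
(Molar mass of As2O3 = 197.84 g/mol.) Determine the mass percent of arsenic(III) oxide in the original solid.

As2O3 + 2 I2 + 2 H2O → As2O5 + 4 HI
n(I2) per titration = 0.01841 × 0.2272 = 4.183 × 10^-3 mol
From the 1:2 ratio, n(As2O3) in each aliquot = 1/2 × 4.183 × 10^-3 = 2.091 × 10^-3 mol
n(As2O3) in the whole flask = 2.091 × 10^-3 × 500.0/20.00 = 0.05228 mol
mass of As2O3 = 0.05228 × 197.84 = 10.34 g
% As2O3 = 10.34 / 16.50 × 100 = 62.69 %

62.69 %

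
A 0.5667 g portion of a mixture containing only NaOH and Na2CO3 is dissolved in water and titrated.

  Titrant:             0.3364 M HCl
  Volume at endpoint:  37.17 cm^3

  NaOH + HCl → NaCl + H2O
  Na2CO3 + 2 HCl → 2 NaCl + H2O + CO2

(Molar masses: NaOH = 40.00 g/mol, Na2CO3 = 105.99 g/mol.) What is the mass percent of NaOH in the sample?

52.12 %

n(HCl) = 0.03717 × 0.3364 = 0.01250 mol
Let x = n(NaOH), y = n(Na2CO3).
Titrant: 1x + 2y = 0.01250;  mass: 40.00x + 105.99y = 0.5667
Solving, x = 7.384 × 10^-3 mol, y = 2.560 × 10^-3 mol
mass of NaOH = 7.384 × 10^-3 × 40.00 = 0.2953 g
% NaOH = 0.2953 / 0.5667 × 100 = 52.12 %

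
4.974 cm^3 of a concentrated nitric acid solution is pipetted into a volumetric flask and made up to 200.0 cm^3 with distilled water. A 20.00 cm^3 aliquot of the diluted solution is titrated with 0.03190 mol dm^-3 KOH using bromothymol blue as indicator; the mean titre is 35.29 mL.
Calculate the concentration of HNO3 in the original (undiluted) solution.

2.263 mol/L

HNO3 + KOH → KNO3 + H2O
n(KOH) = 0.03529 × 0.03190 = 1.126 × 10^-3 mol
n(HNO3) in the aliquot = 1.126 × 10^-3 mol (1:1 ratio)
[HNO3]_dilute = 1.126 × 10^-3 / 0.02000 = 0.05629 mol/L
Dilution factor = 200.0 / 4.974 = 40.21
[HNO3]_stock = 0.05629 × 40.21 = 2.263 mol/L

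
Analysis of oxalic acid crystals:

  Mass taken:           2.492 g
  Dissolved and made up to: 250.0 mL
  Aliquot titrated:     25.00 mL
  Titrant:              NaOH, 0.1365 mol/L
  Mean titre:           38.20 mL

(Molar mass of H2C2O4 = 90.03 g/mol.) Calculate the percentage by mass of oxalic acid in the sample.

H2C2O4 + 2 NaOH → Na2C2O4 + 2 H2O
n(NaOH) per titration = 0.03820 × 0.1365 = 5.214 × 10^-3 mol
From the 1:2 ratio, n(H2C2O4) in each aliquot = 1/2 × 5.214 × 10^-3 = 2.607 × 10^-3 mol
n(H2C2O4) in the whole flask = 2.607 × 10^-3 × 250.0/25.00 = 0.02607 mol
mass of H2C2O4 = 0.02607 × 90.03 = 2.347 g
% H2C2O4 = 2.347 / 2.492 × 100 = 94.19 %

94.19 %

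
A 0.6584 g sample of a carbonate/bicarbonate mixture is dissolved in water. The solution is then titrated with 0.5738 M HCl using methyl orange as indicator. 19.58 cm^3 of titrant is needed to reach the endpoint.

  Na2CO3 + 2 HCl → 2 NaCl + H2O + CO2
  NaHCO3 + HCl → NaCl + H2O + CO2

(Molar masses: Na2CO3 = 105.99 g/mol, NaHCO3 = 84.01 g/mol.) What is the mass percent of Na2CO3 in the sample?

n(HCl) = 0.01958 × 0.5738 = 0.01124 mol
Let x = n(Na2CO3), y = n(NaHCO3).
Titrant: 2x + 1y = 0.01124;  mass: 105.99x + 84.01y = 0.6584
Solving, x = 4.602 × 10^-3 mol, y = 2.031 × 10^-3 mol
mass of Na2CO3 = 4.602 × 10^-3 × 105.99 = 0.4877 g
% Na2CO3 = 0.4877 / 0.6584 × 100 = 74.08 %

74.08 %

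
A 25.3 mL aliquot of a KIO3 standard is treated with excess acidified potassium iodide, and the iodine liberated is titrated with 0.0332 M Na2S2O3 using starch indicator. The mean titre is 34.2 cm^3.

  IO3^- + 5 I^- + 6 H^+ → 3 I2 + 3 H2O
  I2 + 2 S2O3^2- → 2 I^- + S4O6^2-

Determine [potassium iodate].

0.00748 M

n(S2O3^2-) = 0.0342 × 0.0332 = 1.14 × 10^-3 mol
n(I2) = n(S2O3^2-)/2 = 5.68 × 10^-4 mol
From the 1:3 ratio, n(IO3^-) in the aliquot = 1/3 × 5.68 × 10^-4 = 1.89 × 10^-4 mol
[IO3^-] = 1.89 × 10^-4 / 0.0253 = 0.00748 mol/L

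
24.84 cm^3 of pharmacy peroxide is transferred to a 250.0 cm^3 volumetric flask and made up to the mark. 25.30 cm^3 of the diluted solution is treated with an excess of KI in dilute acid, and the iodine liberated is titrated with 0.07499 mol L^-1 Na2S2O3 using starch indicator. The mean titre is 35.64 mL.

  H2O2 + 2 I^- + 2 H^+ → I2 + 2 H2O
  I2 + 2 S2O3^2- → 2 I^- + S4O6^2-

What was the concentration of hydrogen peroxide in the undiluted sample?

0.5316 mol/L

n(S2O3^2-) = 0.03564 × 0.07499 = 2.673 × 10^-3 mol
n(I2) = n(S2O3^2-)/2 = 1.336 × 10^-3 mol
n(H2O2) in the aliquot = 1.336 × 10^-3 mol (1:1 ratio)
[H2O2]_dilute = 1.336 × 10^-3 / 0.02530 = 0.05282 mol/L
[H2O2]_original = 0.05282 × 250.0/24.84 = 0.5316 mol/L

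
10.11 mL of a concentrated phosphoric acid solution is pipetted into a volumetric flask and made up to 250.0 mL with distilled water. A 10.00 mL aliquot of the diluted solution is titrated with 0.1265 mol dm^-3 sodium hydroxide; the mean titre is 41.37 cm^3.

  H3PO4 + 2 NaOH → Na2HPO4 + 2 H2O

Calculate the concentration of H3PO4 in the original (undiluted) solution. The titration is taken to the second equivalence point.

6.470 mol/L

n(NaOH) = 0.04137 × 0.1265 = 5.233 × 10^-3 mol
From the 1:2 ratio, n(H3PO4) in the aliquot = 1/2 × 5.233 × 10^-3 = 2.617 × 10^-3 mol
[H3PO4]_dilute = 2.617 × 10^-3 / 0.01000 = 0.2617 mol/L
Dilution factor = 250.0 / 10.11 = 24.73
[H3PO4]_stock = 0.2617 × 24.73 = 6.470 mol/L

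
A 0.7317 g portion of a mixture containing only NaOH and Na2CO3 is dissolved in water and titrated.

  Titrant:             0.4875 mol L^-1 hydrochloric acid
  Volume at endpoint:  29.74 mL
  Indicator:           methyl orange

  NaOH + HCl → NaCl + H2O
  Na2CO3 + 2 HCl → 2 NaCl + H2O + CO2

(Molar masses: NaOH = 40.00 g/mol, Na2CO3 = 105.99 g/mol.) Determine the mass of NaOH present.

n(HCl) = 0.02974 × 0.4875 = 0.01450 mol
Let x = n(NaOH), y = n(Na2CO3).
Titrant: 1x + 2y = 0.01450;  mass: 40.00x + 105.99y = 0.7317
Solving, x = 2.819 × 10^-3 mol, y = 5.840 × 10^-3 mol
mass of NaOH = 2.819 × 10^-3 × 40.00 = 0.1128 g

0.1128 g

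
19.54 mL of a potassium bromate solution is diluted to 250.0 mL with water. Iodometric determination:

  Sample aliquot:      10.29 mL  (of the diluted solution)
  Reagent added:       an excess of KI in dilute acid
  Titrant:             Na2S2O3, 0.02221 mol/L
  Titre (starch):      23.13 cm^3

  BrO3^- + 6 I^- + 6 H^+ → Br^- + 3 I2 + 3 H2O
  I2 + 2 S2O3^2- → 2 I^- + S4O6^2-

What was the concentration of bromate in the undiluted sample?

n(S2O3^2-) = 0.02313 × 0.02221 = 5.137 × 10^-4 mol
n(I2) = n(S2O3^2-)/2 = 2.569 × 10^-4 mol
From the 1:3 ratio, n(BrO3^-) in the aliquot = 1/3 × 2.569 × 10^-4 = 8.562 × 10^-5 mol
[BrO3^-]_dilute = 8.562 × 10^-5 / 0.01029 = 0.008321 mol/L
[BrO3^-]_original = 0.008321 × 250.0/19.54 = 0.1065 mol/L

0.1065 mol/L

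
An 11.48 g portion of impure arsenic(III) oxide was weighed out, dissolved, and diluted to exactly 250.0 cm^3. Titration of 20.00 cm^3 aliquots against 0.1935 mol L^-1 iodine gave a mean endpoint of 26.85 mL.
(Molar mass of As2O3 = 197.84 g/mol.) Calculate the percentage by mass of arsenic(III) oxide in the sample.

As2O3 + 2 I2 + 2 H2O → As2O5 + 4 HI
n(I2) per titration = 0.02685 × 0.1935 = 5.195 × 10^-3 mol
From the 1:2 ratio, n(As2O3) in each aliquot = 1/2 × 5.195 × 10^-3 = 2.598 × 10^-3 mol
n(As2O3) in the whole flask = 2.598 × 10^-3 × 250.0/20.00 = 0.03247 mol
mass of As2O3 = 0.03247 × 197.84 = 6.424 g
% As2O3 = 6.424 / 11.48 × 100 = 55.96 %

55.96 %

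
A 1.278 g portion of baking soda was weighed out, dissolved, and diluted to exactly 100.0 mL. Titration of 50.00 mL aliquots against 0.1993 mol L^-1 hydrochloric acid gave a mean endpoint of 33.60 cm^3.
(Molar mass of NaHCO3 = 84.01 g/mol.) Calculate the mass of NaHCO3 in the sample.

NaHCO3 + HCl → NaCl + H2O + CO2
n(HCl) per titration = 0.03360 × 0.1993 = 6.696 × 10^-3 mol
n(NaHCO3) in each aliquot = 6.696 × 10^-3 mol (1:1 ratio)
n(NaHCO3) in the whole flask = 6.696 × 10^-3 × 100.0/50.00 = 0.01339 mol
mass of NaHCO3 = 0.01339 × 84.01 = 1.125 g

1.125 g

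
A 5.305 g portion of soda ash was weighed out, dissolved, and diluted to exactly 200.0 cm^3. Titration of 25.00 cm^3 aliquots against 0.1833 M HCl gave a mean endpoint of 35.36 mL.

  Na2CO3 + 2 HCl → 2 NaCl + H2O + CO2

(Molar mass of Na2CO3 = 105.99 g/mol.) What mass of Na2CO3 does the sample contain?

2.748 g

n(HCl) per titration = 0.03536 × 0.1833 = 6.481 × 10^-3 mol
From the 1:2 ratio, n(Na2CO3) in each aliquot = 1/2 × 6.481 × 10^-3 = 3.241 × 10^-3 mol
n(Na2CO3) in the whole flask = 3.241 × 10^-3 × 200.0/25.00 = 0.02593 mol
mass of Na2CO3 = 0.02593 × 105.99 = 2.748 g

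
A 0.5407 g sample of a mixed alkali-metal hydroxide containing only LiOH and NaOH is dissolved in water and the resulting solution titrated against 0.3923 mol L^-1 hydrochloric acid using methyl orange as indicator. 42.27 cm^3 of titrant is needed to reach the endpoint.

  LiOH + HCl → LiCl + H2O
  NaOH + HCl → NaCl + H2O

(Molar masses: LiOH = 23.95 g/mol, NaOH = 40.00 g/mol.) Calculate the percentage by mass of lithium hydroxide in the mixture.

33.84 %

n(HCl) = 0.04227 × 0.3923 = 0.01658 mol
Let x = n(LiOH), y = n(NaOH).
Titrant: 1x + 1y = 0.01658;  mass: 23.95x + 40.00y = 0.5407
Solving, x = 7.639 × 10^-3 mol, y = 8.944 × 10^-3 mol
mass of LiOH = 7.639 × 10^-3 × 23.95 = 0.1829 g
% LiOH = 0.1829 / 0.5407 × 100 = 33.84 %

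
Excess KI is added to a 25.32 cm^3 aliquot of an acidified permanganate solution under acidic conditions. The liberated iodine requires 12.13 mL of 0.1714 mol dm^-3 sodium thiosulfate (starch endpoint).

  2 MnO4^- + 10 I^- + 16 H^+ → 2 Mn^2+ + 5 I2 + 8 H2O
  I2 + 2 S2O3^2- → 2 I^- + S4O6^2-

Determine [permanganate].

0.01642 mol/L

n(S2O3^2-) = 0.01213 × 0.1714 = 2.079 × 10^-3 mol
n(I2) = n(S2O3^2-)/2 = 1.040 × 10^-3 mol
From the 2:5 ratio, n(MnO4^-) in the aliquot = 2/5 × 1.040 × 10^-3 = 4.158 × 10^-4 mol
[MnO4^-] = 4.158 × 10^-4 / 0.02532 = 0.01642 mol/L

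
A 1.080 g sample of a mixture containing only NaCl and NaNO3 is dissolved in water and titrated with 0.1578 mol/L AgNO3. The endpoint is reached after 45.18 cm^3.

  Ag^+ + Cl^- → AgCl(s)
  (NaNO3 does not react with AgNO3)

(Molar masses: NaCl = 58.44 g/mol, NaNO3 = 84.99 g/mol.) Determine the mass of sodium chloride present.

n(AgNO3) = 0.04518 × 0.1578 = 7.129 × 10^-3 mol
Let x = n(NaCl), y = n(NaNO3).
Titrant: 1x = 7.129 × 10^-3;  mass: 58.44x + 84.99y = 1.080
Solving, x = 7.129 × 10^-3 mol, y = 7.805 × 10^-3 mol
mass of NaCl = 7.129 × 10^-3 × 58.44 = 0.4166 g

0.4166 g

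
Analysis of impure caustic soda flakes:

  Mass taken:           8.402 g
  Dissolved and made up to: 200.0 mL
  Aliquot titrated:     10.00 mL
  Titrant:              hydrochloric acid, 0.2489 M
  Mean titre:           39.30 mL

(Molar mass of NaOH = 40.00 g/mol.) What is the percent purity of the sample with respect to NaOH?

93.14 %

NaOH + HCl → NaCl + H2O
n(HCl) per titration = 0.03930 × 0.2489 = 9.782 × 10^-3 mol
n(NaOH) in each aliquot = 9.782 × 10^-3 mol (1:1 ratio)
n(NaOH) in the whole flask = 9.782 × 10^-3 × 200.0/10.00 = 0.1956 mol
mass of NaOH = 0.1956 × 40.00 = 7.825 g
% NaOH = 7.825 / 8.402 × 100 = 93.14 %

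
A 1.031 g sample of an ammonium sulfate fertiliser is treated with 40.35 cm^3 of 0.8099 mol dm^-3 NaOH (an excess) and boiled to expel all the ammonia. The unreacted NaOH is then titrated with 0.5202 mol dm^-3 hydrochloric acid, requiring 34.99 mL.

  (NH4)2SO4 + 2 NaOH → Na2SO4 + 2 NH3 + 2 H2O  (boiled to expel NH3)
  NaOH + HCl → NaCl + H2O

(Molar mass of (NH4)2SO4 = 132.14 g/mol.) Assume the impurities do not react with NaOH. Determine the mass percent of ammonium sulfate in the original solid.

n(NaOH) added = 0.04035 × 0.8099 = 0.03268 mol
n(HCl) used in back-titration = 0.03499 × 0.5202 = 0.01820 mol
n(NaOH) left over = 0.01820 mol (1:1 ratio)
n(NaOH) consumed by analyte = 0.03268 − 0.01820 = 0.01448 mol
From the 1:2 ratio, n((NH4)2SO4) = 1/2 × 0.01448 = 7.239 × 10^-3 mol
mass of (NH4)2SO4 = 7.239 × 10^-3 × 132.14 = 0.9565 g
% (NH4)2SO4 = 0.9565 / 1.031 × 100 = 92.78 %

92.78 %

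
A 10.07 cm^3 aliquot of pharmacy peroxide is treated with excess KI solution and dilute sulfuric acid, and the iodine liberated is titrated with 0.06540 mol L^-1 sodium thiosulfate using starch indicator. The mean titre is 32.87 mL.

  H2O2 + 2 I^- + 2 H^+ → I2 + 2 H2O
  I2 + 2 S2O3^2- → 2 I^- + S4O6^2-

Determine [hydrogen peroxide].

0.1067 mol/L

n(S2O3^2-) = 0.03287 × 0.06540 = 2.150 × 10^-3 mol
n(I2) = n(S2O3^2-)/2 = 1.075 × 10^-3 mol
n(H2O2) in the aliquot = 1.075 × 10^-3 mol (1:1 ratio)
[H2O2] = 1.075 × 10^-3 / 0.01007 = 0.1067 mol/L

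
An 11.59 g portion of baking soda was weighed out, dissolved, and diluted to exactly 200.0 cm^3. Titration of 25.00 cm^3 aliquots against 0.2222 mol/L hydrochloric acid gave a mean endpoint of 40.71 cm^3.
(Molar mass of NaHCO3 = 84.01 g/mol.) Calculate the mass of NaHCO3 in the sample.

6.079 g

NaHCO3 + HCl → NaCl + H2O + CO2
n(HCl) per titration = 0.04071 × 0.2222 = 9.046 × 10^-3 mol
n(NaHCO3) in each aliquot = 9.046 × 10^-3 mol (1:1 ratio)
n(NaHCO3) in the whole flask = 9.046 × 10^-3 × 200.0/25.00 = 0.07237 mol
mass of NaHCO3 = 0.07237 × 84.01 = 6.079 g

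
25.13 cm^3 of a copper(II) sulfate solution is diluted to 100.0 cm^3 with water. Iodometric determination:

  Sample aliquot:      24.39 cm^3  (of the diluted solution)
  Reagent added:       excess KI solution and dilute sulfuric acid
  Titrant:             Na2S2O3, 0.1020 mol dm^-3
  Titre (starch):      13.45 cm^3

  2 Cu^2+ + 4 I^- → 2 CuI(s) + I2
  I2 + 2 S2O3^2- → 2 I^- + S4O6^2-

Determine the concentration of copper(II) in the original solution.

n(S2O3^2-) = 0.01345 × 0.1020 = 1.372 × 10^-3 mol
n(I2) = n(S2O3^2-)/2 = 6.859 × 10^-4 mol
From the 2:1 ratio, n(Cu2+) in the aliquot = 2/1 × 6.859 × 10^-4 = 1.372 × 10^-3 mol
[Cu2+]_dilute = 1.372 × 10^-3 / 0.02439 = 0.05625 mol/L
[Cu2+]_original = 0.05625 × 100.0/25.13 = 0.2238 mol/L

0.2238 mol/L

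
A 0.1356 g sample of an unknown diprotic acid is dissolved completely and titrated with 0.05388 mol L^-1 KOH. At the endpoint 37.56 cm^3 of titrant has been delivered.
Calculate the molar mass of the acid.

n(KOH) = 0.03756 L × 0.05388 mol/L = 2.024 × 10^-3 mol
From the 1:2 ratio, n(H2A) = 1/2 × 2.024 × 10^-3 = 1.012 × 10^-3 mol
M = m / n = 0.1356 g / 1.012 × 10^-3 mol = 134.0 g/mol

134.0 g/mol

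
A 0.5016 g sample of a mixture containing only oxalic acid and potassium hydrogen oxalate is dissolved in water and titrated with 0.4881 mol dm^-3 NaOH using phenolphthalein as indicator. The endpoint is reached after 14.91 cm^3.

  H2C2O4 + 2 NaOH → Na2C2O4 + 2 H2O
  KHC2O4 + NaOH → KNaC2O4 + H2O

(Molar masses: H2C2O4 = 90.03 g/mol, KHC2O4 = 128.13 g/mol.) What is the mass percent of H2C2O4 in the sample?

n(NaOH) = 0.01491 × 0.4881 = 7.278 × 10^-3 mol
Let x = n(H2C2O4), y = n(KHC2O4).
Titrant: 2x + 1y = 7.278 × 10^-3;  mass: 90.03x + 128.13y = 0.5016
Solving, x = 2.592 × 10^-3 mol, y = 2.093 × 10^-3 mol
mass of H2C2O4 = 2.592 × 10^-3 × 90.03 = 0.2334 g
% H2C2O4 = 0.2334 / 0.5016 × 100 = 46.52 %

46.52 %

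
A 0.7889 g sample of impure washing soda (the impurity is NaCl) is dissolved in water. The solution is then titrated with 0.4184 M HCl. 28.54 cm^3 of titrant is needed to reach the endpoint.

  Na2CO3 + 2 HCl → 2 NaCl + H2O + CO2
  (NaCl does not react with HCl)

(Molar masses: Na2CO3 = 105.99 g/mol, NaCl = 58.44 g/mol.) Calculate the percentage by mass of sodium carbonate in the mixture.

n(HCl) = 0.02854 × 0.4184 = 0.01194 mol
Let x = n(Na2CO3), y = n(NaCl).
Titrant: 2x = 0.01194;  mass: 105.99x + 58.44y = 0.7889
Solving, x = 5.971 × 10^-3 mol, y = 2.671 × 10^-3 mol
mass of Na2CO3 = 5.971 × 10^-3 × 105.99 = 0.6328 g
% Na2CO3 = 0.6328 / 0.7889 × 100 = 80.22 %

80.22 %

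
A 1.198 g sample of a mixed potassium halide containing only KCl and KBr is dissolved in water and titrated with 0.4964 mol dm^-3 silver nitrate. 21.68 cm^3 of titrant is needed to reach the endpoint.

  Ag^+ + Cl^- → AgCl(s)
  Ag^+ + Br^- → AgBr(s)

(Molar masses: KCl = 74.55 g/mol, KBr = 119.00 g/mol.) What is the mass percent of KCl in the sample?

n(AgNO3) = 0.02168 × 0.4964 = 0.01076 mol
Let x = n(KCl), y = n(KBr).
Titrant: 1x + 1y = 0.01076;  mass: 74.55x + 119.00y = 1.198
Solving, x = 1.860 × 10^-3 mol, y = 8.902 × 10^-3 mol
mass of KCl = 1.860 × 10^-3 × 74.55 = 0.1387 g
% KCl = 0.1387 / 1.198 × 100 = 11.57 %

11.57 %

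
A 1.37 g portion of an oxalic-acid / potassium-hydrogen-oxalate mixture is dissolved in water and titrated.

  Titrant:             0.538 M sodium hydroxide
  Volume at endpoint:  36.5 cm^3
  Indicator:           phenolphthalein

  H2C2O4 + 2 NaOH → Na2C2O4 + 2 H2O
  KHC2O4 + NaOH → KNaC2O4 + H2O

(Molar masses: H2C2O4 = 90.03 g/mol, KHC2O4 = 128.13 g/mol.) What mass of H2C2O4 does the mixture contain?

0.621 g

n(NaOH) = 0.0365 × 0.538 = 0.0196 mol
Let x = n(H2C2O4), y = n(KHC2O4).
Titrant: 2x + 1y = 0.0196;  mass: 90.03x + 128.13y = 1.37
Solving, x = 6.89 × 10^-3 mol, y = 5.85 × 10^-3 mol
mass of H2C2O4 = 6.89 × 10^-3 × 90.03 = 0.621 g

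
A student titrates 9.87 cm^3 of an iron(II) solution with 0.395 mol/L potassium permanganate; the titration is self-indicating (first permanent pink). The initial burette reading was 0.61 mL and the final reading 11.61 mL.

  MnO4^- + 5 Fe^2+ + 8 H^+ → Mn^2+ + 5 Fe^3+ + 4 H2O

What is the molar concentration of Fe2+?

2.20 mol/L

n(KMnO4) = 0.0110 L × 0.395 mol/L = 4.35 × 10^-3 mol
From the 5:1 mole ratio, n(Fe2+) = 5/1 × 4.35 × 10^-3 = 0.0217 mol
[Fe2+] = 0.0217 mol / 0.00987 L = 2.20 mol/L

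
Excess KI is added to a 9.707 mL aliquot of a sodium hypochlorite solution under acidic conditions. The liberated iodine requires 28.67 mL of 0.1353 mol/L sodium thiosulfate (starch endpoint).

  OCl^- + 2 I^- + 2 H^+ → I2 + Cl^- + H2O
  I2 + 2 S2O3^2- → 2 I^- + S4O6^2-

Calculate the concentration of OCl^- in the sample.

n(S2O3^2-) = 0.02867 × 0.1353 = 3.879 × 10^-3 mol
n(I2) = n(S2O3^2-)/2 = 1.940 × 10^-3 mol
n(OCl^-) in the aliquot = 1.940 × 10^-3 mol (1:1 ratio)
[OCl^-] = 1.940 × 10^-3 / 0.009707 = 0.1998 mol/L

0.1998 mol/L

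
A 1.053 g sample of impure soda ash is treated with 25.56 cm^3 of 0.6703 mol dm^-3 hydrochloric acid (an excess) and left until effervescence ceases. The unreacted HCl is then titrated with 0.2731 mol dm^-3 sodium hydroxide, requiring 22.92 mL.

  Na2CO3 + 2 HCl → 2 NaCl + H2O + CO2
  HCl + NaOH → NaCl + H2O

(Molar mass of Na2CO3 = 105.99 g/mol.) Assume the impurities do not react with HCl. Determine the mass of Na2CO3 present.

0.5762 g

n(HCl) added = 0.02556 × 0.6703 = 0.01713 mol
n(NaOH) used in back-titration = 0.02292 × 0.2731 = 6.259 × 10^-3 mol
n(HCl) left over = 6.259 × 10^-3 mol (1:1 ratio)
n(HCl) consumed by analyte = 0.01713 − 6.259 × 10^-3 = 0.01087 mol
From the 1:2 ratio, n(Na2CO3) = 1/2 × 0.01087 = 5.437 × 10^-3 mol
mass of Na2CO3 = 5.437 × 10^-3 × 105.99 = 0.5762 g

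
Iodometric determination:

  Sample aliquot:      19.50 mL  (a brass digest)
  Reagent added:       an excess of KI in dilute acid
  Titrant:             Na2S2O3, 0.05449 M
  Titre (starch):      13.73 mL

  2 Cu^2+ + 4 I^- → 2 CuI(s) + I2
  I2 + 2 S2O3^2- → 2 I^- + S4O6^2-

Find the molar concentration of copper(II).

n(S2O3^2-) = 0.01373 × 0.05449 = 7.481 × 10^-4 mol
n(I2) = n(S2O3^2-)/2 = 3.741 × 10^-4 mol
From the 2:1 ratio, n(Cu2+) in the aliquot = 2/1 × 3.741 × 10^-4 = 7.481 × 10^-4 mol
[Cu2+] = 7.481 × 10^-4 / 0.01950 = 0.03837 mol/L

0.03837 M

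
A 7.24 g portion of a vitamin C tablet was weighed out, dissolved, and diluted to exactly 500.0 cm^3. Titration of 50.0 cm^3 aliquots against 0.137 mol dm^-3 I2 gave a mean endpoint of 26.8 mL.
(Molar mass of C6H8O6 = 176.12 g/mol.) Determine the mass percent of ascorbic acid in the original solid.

C6H8O6 + I2 → C6H6O6 + 2 HI
n(I2) per titration = 0.0268 × 0.137 = 3.67 × 10^-3 mol
n(C6H8O6) in each aliquot = 3.67 × 10^-3 mol (1:1 ratio)
n(C6H8O6) in the whole flask = 3.67 × 10^-3 × 500.0/50.0 = 0.0367 mol
mass of C6H8O6 = 0.0367 × 176.12 = 6.47 g
% C6H8O6 = 6.47 / 7.24 × 100 = 89.3 %

89.3 %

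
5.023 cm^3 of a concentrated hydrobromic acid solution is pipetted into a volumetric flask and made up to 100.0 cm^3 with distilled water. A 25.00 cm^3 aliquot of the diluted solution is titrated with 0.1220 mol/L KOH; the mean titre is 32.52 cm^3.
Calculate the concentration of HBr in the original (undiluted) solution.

3.159 mol/L

HBr + KOH → KBr + H2O
n(KOH) = 0.03252 × 0.1220 = 3.967 × 10^-3 mol
n(HBr) in the aliquot = 3.967 × 10^-3 mol (1:1 ratio)
[HBr]_dilute = 3.967 × 10^-3 / 0.02500 = 0.1587 mol/L
Dilution factor = 100.0 / 5.023 = 19.91
[HBr]_stock = 0.1587 × 19.91 = 3.159 mol/L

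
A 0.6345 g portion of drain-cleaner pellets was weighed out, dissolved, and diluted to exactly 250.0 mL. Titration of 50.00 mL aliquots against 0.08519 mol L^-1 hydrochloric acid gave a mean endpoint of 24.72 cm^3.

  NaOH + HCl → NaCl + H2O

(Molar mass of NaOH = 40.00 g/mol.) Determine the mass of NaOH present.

n(HCl) per titration = 0.02472 × 0.08519 = 2.106 × 10^-3 mol
n(NaOH) in each aliquot = 2.106 × 10^-3 mol (1:1 ratio)
n(NaOH) in the whole flask = 2.106 × 10^-3 × 250.0/50.00 = 0.01053 mol
mass of NaOH = 0.01053 × 40.00 = 0.4212 g

0.4212 g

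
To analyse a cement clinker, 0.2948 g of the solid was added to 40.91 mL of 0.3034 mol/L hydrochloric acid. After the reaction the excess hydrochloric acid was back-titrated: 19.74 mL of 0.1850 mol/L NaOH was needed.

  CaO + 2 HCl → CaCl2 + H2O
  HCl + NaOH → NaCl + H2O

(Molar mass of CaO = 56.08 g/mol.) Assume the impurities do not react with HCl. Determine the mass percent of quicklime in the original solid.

83.32 %

n(HCl) added = 0.04091 × 0.3034 = 0.01241 mol
n(NaOH) used in back-titration = 0.01974 × 0.1850 = 3.652 × 10^-3 mol
n(HCl) left over = 3.652 × 10^-3 mol (1:1 ratio)
n(HCl) consumed by analyte = 0.01241 − 3.652 × 10^-3 = 8.760 × 10^-3 mol
From the 1:2 ratio, n(CaO) = 1/2 × 8.760 × 10^-3 = 4.380 × 10^-3 mol
mass of CaO = 4.380 × 10^-3 × 56.08 = 0.2456 g
% CaO = 0.2456 / 0.2948 × 100 = 83.32 %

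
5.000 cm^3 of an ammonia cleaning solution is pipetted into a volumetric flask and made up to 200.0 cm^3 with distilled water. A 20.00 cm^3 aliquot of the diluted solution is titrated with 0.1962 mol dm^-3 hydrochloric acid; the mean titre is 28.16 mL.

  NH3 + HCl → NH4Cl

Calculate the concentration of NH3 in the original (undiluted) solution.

11.05 mol/L

n(HCl) = 0.02816 × 0.1962 = 5.525 × 10^-3 mol
n(NH3) in the aliquot = 5.525 × 10^-3 mol (1:1 ratio)
[NH3]_dilute = 5.525 × 10^-3 / 0.02000 = 0.2762 mol/L
Dilution factor = 200.0 / 5.000 = 40.00
[NH3]_stock = 0.2762 × 40.00 = 11.05 mol/L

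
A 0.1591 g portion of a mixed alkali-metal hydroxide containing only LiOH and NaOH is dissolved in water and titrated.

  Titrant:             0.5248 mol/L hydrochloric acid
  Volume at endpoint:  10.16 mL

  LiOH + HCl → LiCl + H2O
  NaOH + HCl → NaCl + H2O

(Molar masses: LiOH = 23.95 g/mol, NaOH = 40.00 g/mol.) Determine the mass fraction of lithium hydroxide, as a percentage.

n(HCl) = 0.01016 × 0.5248 = 5.332 × 10^-3 mol
Let x = n(LiOH), y = n(NaOH).
Titrant: 1x + 1y = 5.332 × 10^-3;  mass: 23.95x + 40.00y = 0.1591
Solving, x = 3.376 × 10^-3 mol, y = 1.956 × 10^-3 mol
mass of LiOH = 3.376 × 10^-3 × 23.95 = 0.08085 g
% LiOH = 0.08085 / 0.1591 × 100 = 50.81 %

50.81 %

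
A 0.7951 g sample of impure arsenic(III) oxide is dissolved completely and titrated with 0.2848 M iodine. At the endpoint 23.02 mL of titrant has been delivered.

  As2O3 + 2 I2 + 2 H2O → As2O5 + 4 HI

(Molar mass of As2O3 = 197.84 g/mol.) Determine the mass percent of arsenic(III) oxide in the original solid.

81.57 %

n(I2) = 0.02302 L × 0.2848 mol/L = 6.556 × 10^-3 mol
From the 1:2 ratio, n(As2O3) = 1/2 × 6.556 × 10^-3 = 3.278 × 10^-3 mol
mass of As2O3 = 3.278 × 10^-3 × 197.84 g/mol = 0.6485 g
% As2O3 = 0.6485 / 0.7951 × 100 = 81.57 %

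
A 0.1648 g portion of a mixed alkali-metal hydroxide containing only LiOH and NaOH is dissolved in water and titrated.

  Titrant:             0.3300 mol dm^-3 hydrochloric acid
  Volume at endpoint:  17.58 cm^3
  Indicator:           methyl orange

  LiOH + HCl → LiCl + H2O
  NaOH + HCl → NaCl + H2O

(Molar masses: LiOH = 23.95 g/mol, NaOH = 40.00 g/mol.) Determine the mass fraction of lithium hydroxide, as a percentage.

n(HCl) = 0.01758 × 0.3300 = 5.801 × 10^-3 mol
Let x = n(LiOH), y = n(NaOH).
Titrant: 1x + 1y = 5.801 × 10^-3;  mass: 23.95x + 40.00y = 0.1648
Solving, x = 4.190 × 10^-3 mol, y = 1.611 × 10^-3 mol
mass of LiOH = 4.190 × 10^-3 × 23.95 = 0.1004 g
% LiOH = 0.1004 / 0.1648 × 100 = 60.90 %

60.90 %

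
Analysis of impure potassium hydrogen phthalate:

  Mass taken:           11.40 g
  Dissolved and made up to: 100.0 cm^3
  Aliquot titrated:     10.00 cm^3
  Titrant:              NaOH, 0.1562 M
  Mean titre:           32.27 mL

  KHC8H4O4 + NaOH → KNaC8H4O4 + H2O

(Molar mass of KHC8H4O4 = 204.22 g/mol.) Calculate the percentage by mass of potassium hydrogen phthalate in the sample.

n(NaOH) per titration = 0.03227 × 0.1562 = 5.041 × 10^-3 mol
n(KHC8H4O4) in each aliquot = 5.041 × 10^-3 mol (1:1 ratio)
n(KHC8H4O4) in the whole flask = 5.041 × 10^-3 × 100.0/10.00 = 0.05041 mol
mass of KHC8H4O4 = 0.05041 × 204.22 = 10.29 g
% KHC8H4O4 = 10.29 / 11.40 × 100 = 90.30 %

90.30 %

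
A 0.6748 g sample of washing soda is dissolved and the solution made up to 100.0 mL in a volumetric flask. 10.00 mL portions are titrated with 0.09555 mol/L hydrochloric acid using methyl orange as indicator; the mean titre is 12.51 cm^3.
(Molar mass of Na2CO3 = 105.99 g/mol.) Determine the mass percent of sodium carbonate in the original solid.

Na2CO3 + 2 HCl → 2 NaCl + H2O + CO2
n(HCl) per titration = 0.01251 × 0.09555 = 1.195 × 10^-3 mol
From the 1:2 ratio, n(Na2CO3) in each aliquot = 1/2 × 1.195 × 10^-3 = 5.977 × 10^-4 mol
n(Na2CO3) in the whole flask = 5.977 × 10^-4 × 100.0/10.00 = 5.977 × 10^-3 mol
mass of Na2CO3 = 5.977 × 10^-3 × 105.99 = 0.6335 g
% Na2CO3 = 0.6335 / 0.6748 × 100 = 93.87 %

93.87 %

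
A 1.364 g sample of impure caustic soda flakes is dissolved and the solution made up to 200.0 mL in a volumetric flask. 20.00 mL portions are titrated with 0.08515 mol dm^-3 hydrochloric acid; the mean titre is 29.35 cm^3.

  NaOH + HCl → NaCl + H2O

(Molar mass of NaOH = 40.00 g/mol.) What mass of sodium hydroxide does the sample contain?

0.9997 g

n(HCl) per titration = 0.02935 × 0.08515 = 2.499 × 10^-3 mol
n(NaOH) in each aliquot = 2.499 × 10^-3 mol (1:1 ratio)
n(NaOH) in the whole flask = 2.499 × 10^-3 × 200.0/20.00 = 0.02499 mol
mass of NaOH = 0.02499 × 40.00 = 0.9997 g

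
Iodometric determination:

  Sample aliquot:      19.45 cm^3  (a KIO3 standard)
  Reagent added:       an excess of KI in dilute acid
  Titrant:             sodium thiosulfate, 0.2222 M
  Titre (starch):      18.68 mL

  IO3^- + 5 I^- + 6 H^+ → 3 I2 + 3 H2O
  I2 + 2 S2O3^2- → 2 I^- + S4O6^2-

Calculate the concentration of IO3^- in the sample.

n(S2O3^2-) = 0.01868 × 0.2222 = 4.151 × 10^-3 mol
n(I2) = n(S2O3^2-)/2 = 2.075 × 10^-3 mol
From the 1:3 ratio, n(IO3^-) in the aliquot = 1/3 × 2.075 × 10^-3 = 6.918 × 10^-4 mol
[IO3^-] = 6.918 × 10^-4 / 0.01945 = 0.03557 mol/L

0.03557 M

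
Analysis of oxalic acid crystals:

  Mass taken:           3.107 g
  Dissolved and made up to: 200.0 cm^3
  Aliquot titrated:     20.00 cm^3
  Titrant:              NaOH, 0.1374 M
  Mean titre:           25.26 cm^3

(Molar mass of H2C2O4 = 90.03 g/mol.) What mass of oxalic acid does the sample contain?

1.562 g

H2C2O4 + 2 NaOH → Na2C2O4 + 2 H2O
n(NaOH) per titration = 0.02526 × 0.1374 = 3.471 × 10^-3 mol
From the 1:2 ratio, n(H2C2O4) in each aliquot = 1/2 × 3.471 × 10^-3 = 1.735 × 10^-3 mol
n(H2C2O4) in the whole flask = 1.735 × 10^-3 × 200.0/20.00 = 0.01735 mol
mass of H2C2O4 = 0.01735 × 90.03 = 1.562 g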